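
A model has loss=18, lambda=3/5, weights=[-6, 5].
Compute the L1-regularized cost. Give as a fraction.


L1 norm = sum(|w|) = 11. J = 18 + 3/5 * 11 = 123/5.

123/5


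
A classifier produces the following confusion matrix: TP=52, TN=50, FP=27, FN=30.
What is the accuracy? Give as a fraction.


Accuracy = (TP + TN) / (TP + TN + FP + FN) = (52 + 50) / 159 = 34/53.

34/53


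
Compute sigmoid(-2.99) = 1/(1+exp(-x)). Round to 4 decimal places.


sigma(-2.99) = 1/(1+e^(2.99)) = 1/(1+19.885682) = 1/20.885682 = 0.0479.

0.0479


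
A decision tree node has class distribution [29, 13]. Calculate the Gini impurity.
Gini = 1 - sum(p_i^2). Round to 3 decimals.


Total = 42. Proportions: 29/42, 13/42. sum(p_i^2) = 0.5726. Gini = 1 - 0.5726 = 0.4274, which rounds to 0.427.

0.427


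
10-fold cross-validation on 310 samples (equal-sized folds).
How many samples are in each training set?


Each validation fold has 310/10 = 31 samples. Training set = 310 - 31 = 279.

279


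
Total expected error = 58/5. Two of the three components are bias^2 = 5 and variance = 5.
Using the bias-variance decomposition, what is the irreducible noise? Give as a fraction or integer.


Total error = bias^2 + variance + irreducible noise. So irreducible noise = 58/5 - 5 - 5 = 8/5.

8/5


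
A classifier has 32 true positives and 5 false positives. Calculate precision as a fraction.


Precision = TP / (TP + FP) = 32 / 37 = 32/37.

32/37


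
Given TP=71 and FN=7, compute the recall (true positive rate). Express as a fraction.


Recall = TP / (TP + FN) = 71 / 78 = 71/78.

71/78


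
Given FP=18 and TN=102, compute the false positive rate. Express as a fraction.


FPR = FP / (FP + TN) = 18 / 120 = 3/20.

3/20


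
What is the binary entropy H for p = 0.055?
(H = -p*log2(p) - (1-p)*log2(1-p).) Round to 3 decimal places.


H = -0.055*log2(0.055) - 0.945*log2(0.945) = 0.307.

0.307


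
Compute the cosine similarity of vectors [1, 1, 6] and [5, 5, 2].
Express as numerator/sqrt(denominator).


dot = 22. |a|^2 = 38, |b|^2 = 54. cos = 22/sqrt(2052).

22/sqrt(2052)


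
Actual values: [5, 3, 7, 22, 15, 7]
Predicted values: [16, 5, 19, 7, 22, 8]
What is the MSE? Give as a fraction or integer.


MSE = (1/6) * ((5-16)^2=121 + (3-5)^2=4 + (7-19)^2=144 + (22-7)^2=225 + (15-22)^2=49 + (7-8)^2=1). Sum = 544. MSE = 272/3.

272/3


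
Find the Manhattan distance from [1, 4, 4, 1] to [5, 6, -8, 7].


d = sum of absolute differences: |1-5|=4 + |4-6|=2 + |4--8|=12 + |1-7|=6 = 24.

24


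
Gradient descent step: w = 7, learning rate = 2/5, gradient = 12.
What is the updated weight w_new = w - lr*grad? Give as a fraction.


w_new = 7 - 2/5 * 12 = 7 - 24/5 = 11/5.

11/5


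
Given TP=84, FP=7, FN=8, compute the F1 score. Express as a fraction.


Precision = 84/91 = 12/13. Recall = 84/92 = 21/23. F1 = 2*P*R/(P+R) = 56/61.

56/61


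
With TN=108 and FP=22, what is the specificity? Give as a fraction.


Specificity = TN / (TN + FP) = 108 / 130 = 54/65.

54/65


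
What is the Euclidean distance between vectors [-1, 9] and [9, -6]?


d = sqrt(sum of squared differences). (-1-9)^2=100, (9--6)^2=225. Sum = 325.

sqrt(325)


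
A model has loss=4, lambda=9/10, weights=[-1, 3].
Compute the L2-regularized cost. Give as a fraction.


L2 sq norm = sum(w^2) = 10. J = 4 + 9/10 * 10 = 13.

13


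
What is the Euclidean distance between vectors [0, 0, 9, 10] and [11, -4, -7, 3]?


d = sqrt(sum of squared differences). (0-11)^2=121, (0--4)^2=16, (9--7)^2=256, (10-3)^2=49. Sum = 442.

sqrt(442)


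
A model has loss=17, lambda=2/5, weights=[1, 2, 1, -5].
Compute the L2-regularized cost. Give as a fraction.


L2 sq norm = sum(w^2) = 31. J = 17 + 2/5 * 31 = 147/5.

147/5


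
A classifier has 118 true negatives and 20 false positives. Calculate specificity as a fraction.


Specificity = TN / (TN + FP) = 118 / 138 = 59/69.

59/69


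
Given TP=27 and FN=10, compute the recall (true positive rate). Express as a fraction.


Recall = TP / (TP + FN) = 27 / 37 = 27/37.

27/37


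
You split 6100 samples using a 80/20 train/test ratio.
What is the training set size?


Test set = 6100 * 20% = 1220. Training set = 6100 - 1220 = 4880.

4880


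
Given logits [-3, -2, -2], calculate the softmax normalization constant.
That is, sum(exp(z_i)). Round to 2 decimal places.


Denom = e^-3=0.0498 + e^-2=0.1353 + e^-2=0.1353. Sum = 0.3204, which rounds to 0.32.

0.32


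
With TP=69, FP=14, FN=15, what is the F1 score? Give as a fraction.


Precision = 69/83 = 69/83. Recall = 69/84 = 23/28. F1 = 2*P*R/(P+R) = 138/167.

138/167


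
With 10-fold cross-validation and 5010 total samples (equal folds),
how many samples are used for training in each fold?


Each validation fold has 5010/10 = 501 samples. Training set = 5010 - 501 = 4509.

4509


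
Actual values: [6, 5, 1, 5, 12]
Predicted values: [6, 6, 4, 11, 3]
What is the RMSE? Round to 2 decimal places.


MSE = 25.4000. RMSE = sqrt(25.4000) = 5.04.

5.04


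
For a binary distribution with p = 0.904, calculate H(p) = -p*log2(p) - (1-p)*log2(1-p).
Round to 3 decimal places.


H = -0.904*log2(0.904) - 0.096*log2(0.096) = 0.456.

0.456


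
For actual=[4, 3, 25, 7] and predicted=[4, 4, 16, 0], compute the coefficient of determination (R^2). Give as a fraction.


Mean(y) = 39/4. SS_res = 131. SS_tot = 1275/4. R^2 = 1 - 131/(1275/4) = 751/1275.

751/1275


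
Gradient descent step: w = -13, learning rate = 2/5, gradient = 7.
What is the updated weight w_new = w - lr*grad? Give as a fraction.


w_new = -13 - 2/5 * 7 = -13 - 14/5 = -79/5.

-79/5


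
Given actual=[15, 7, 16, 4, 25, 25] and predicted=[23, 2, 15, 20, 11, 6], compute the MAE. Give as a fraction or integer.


MAE = (1/6) * (|15-23|=8 + |7-2|=5 + |16-15|=1 + |4-20|=16 + |25-11|=14 + |25-6|=19). Sum = 63. MAE = 21/2.

21/2


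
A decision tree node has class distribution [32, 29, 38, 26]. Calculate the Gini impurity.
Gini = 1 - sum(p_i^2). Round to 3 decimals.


Total = 125. Proportions: 32/125, 29/125, 38/125, 26/125. sum(p_i^2) = 0.2550. Gini = 1 - 0.2550 = 0.7450, which rounds to 0.745.

0.745


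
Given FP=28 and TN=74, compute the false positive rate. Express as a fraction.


FPR = FP / (FP + TN) = 28 / 102 = 14/51.

14/51


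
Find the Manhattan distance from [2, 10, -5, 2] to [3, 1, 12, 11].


d = sum of absolute differences: |2-3|=1 + |10-1|=9 + |-5-12|=17 + |2-11|=9 = 36.

36


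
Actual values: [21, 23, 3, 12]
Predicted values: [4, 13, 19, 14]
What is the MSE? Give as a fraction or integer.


MSE = (1/4) * ((21-4)^2=289 + (23-13)^2=100 + (3-19)^2=256 + (12-14)^2=4). Sum = 649. MSE = 649/4.

649/4


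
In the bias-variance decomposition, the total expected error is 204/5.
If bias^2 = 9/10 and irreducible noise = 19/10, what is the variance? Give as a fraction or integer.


Total error = bias^2 + variance + irreducible noise. So variance = 204/5 - 9/10 - 19/10 = 38.

38


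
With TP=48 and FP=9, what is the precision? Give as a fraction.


Precision = TP / (TP + FP) = 48 / 57 = 16/19.

16/19


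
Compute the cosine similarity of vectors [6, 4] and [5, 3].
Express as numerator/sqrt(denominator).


dot = 42. |a|^2 = 52, |b|^2 = 34. cos = 42/sqrt(1768).

42/sqrt(1768)


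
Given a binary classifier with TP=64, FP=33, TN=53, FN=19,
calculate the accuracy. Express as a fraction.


Accuracy = (TP + TN) / (TP + TN + FP + FN) = (64 + 53) / 169 = 9/13.

9/13


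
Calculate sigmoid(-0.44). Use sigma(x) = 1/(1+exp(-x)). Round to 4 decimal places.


sigma(-0.44) = 1/(1+e^(0.44)) = 1/(1+1.552707) = 1/2.552707 = 0.3917.

0.3917


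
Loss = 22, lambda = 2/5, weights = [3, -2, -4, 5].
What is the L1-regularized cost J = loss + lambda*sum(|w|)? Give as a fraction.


L1 norm = sum(|w|) = 14. J = 22 + 2/5 * 14 = 138/5.

138/5


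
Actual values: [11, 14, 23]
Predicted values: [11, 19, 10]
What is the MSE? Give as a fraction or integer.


MSE = (1/3) * ((11-11)^2=0 + (14-19)^2=25 + (23-10)^2=169). Sum = 194. MSE = 194/3.

194/3


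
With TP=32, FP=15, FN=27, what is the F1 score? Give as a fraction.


Precision = 32/47 = 32/47. Recall = 32/59 = 32/59. F1 = 2*P*R/(P+R) = 32/53.

32/53


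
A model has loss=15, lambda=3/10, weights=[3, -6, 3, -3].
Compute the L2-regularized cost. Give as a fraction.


L2 sq norm = sum(w^2) = 63. J = 15 + 3/10 * 63 = 339/10.

339/10


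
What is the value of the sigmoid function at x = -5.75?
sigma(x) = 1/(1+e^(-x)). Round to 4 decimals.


sigma(-5.75) = 1/(1+e^(5.75)) = 1/(1+314.190660) = 1/315.190660 = 0.0032.

0.0032


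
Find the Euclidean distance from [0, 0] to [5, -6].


d = sqrt(sum of squared differences). (0-5)^2=25, (0--6)^2=36. Sum = 61.

sqrt(61)


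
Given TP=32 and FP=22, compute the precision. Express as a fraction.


Precision = TP / (TP + FP) = 32 / 54 = 16/27.

16/27


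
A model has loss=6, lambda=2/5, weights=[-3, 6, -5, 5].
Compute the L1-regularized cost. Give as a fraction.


L1 norm = sum(|w|) = 19. J = 6 + 2/5 * 19 = 68/5.

68/5


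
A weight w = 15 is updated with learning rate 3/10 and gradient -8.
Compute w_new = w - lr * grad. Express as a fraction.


w_new = 15 - 3/10 * -8 = 15 - -12/5 = 87/5.

87/5


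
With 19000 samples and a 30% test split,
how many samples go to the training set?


Test set = 19000 * 30% = 5700. Training set = 19000 - 5700 = 13300.

13300


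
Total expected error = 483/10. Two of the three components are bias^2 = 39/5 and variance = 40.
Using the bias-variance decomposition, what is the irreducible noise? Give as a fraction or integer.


Total error = bias^2 + variance + irreducible noise. So irreducible noise = 483/10 - 39/5 - 40 = 1/2.

1/2


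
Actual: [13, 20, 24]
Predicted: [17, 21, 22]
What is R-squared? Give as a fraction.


Mean(y) = 19. SS_res = 21. SS_tot = 62. R^2 = 1 - 21/(62) = 41/62.

41/62


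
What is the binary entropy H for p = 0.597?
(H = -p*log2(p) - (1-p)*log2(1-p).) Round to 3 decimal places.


H = -0.597*log2(0.597) - 0.403*log2(0.403) = 0.973.

0.973


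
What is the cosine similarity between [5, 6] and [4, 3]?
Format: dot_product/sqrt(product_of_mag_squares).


dot = 38. |a|^2 = 61, |b|^2 = 25. cos = 38/sqrt(1525).

38/sqrt(1525)


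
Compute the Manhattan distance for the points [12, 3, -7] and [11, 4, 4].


d = sum of absolute differences: |12-11|=1 + |3-4|=1 + |-7-4|=11 = 13.

13


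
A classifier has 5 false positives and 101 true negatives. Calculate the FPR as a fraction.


FPR = FP / (FP + TN) = 5 / 106 = 5/106.

5/106


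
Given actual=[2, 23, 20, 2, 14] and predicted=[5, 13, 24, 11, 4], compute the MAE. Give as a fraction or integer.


MAE = (1/5) * (|2-5|=3 + |23-13|=10 + |20-24|=4 + |2-11|=9 + |14-4|=10). Sum = 36. MAE = 36/5.

36/5


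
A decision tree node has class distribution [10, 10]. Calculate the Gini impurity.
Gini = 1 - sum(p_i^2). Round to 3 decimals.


Total = 20. Proportions: 10/20, 10/20. sum(p_i^2) = 0.5000. Gini = 1 - 0.5000 = 0.5000, which rounds to 0.500.

0.500


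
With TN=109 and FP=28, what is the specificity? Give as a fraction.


Specificity = TN / (TN + FP) = 109 / 137 = 109/137.

109/137


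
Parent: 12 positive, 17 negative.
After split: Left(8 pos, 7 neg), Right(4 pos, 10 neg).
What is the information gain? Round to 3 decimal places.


H(parent) = 0.9784. H(left) = 0.9968, H(right) = 0.8631. Weighted = (15/29)*0.9968 + (14/29)*0.8631 = 0.9323. IG = 0.9784 - 0.9323 = 0.0461, which rounds to 0.046.

0.046


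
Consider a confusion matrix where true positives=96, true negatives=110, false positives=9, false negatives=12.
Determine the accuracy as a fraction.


Accuracy = (TP + TN) / (TP + TN + FP + FN) = (96 + 110) / 227 = 206/227.

206/227


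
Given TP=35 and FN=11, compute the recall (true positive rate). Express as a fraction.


Recall = TP / (TP + FN) = 35 / 46 = 35/46.

35/46


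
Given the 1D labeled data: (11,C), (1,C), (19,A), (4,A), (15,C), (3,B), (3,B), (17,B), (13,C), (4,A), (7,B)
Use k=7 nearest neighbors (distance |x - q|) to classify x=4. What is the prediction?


Distances: |11-4|=7, |1-4|=3, |19-4|=15, |4-4|=0, |15-4|=11, |3-4|=1, |3-4|=1, |17-4|=13, |13-4|=9, |4-4|=0, |7-4|=3. 7 nearest: (4,A), (4,A), (3,B), (3,B), (7,B), (1,C), (11,C). Counts: {'A': 2, 'B': 3, 'C': 2}. Majority class: B.

B


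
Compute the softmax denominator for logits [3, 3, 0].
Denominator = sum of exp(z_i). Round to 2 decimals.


Denom = e^3=20.0855 + e^3=20.0855 + e^0=1.0000. Sum = 41.1710, which rounds to 41.17.

41.17


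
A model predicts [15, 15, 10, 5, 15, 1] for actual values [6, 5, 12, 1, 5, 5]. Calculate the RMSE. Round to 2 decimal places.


MSE = 52.8333. RMSE = sqrt(52.8333) = 7.27.

7.27


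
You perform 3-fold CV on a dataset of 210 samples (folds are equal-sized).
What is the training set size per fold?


Each validation fold has 210/3 = 70 samples. Training set = 210 - 70 = 140.

140


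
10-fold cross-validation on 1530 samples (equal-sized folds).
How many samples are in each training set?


Each validation fold has 1530/10 = 153 samples. Training set = 1530 - 153 = 1377.

1377


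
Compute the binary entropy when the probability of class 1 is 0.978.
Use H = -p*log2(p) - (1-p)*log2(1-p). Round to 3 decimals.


H = -0.978*log2(0.978) - 0.022*log2(0.022) = 0.153.

0.153


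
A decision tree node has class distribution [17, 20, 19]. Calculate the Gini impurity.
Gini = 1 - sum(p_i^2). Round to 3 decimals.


Total = 56. Proportions: 17/56, 20/56, 19/56. sum(p_i^2) = 0.3348. Gini = 1 - 0.3348 = 0.6652, which rounds to 0.665.

0.665


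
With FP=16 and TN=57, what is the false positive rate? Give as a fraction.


FPR = FP / (FP + TN) = 16 / 73 = 16/73.

16/73


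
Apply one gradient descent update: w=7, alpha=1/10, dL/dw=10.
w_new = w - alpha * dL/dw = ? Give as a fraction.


w_new = 7 - 1/10 * 10 = 7 - 1 = 6.

6


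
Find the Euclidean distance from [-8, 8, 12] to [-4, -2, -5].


d = sqrt(sum of squared differences). (-8--4)^2=16, (8--2)^2=100, (12--5)^2=289. Sum = 405.

sqrt(405)


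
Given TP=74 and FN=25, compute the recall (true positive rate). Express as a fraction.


Recall = TP / (TP + FN) = 74 / 99 = 74/99.

74/99


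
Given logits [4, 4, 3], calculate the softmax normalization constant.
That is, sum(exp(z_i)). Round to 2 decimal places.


Denom = e^4=54.5982 + e^4=54.5982 + e^3=20.0855. Sum = 129.2819, which rounds to 129.28.

129.28


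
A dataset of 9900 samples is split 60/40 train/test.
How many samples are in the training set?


Test set = 9900 * 40% = 3960. Training set = 9900 - 3960 = 5940.

5940


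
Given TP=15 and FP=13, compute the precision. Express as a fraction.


Precision = TP / (TP + FP) = 15 / 28 = 15/28.

15/28


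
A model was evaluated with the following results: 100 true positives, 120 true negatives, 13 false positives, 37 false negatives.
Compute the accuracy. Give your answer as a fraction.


Accuracy = (TP + TN) / (TP + TN + FP + FN) = (100 + 120) / 270 = 22/27.

22/27


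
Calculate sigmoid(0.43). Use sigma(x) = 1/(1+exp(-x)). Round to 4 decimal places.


sigma(0.43) = 1/(1+e^(-0.43)) = 1/(1+0.650509) = 1/1.650509 = 0.6059.

0.6059


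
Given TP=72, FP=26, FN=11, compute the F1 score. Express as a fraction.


Precision = 72/98 = 36/49. Recall = 72/83 = 72/83. F1 = 2*P*R/(P+R) = 144/181.

144/181


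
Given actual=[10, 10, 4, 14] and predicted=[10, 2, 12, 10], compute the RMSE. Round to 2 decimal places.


MSE = 36.0000. RMSE = sqrt(36.0000) = 6.00.

6.00


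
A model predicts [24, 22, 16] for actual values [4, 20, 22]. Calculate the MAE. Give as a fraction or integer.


MAE = (1/3) * (|4-24|=20 + |20-22|=2 + |22-16|=6). Sum = 28. MAE = 28/3.

28/3


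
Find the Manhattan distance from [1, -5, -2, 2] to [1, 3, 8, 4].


d = sum of absolute differences: |1-1|=0 + |-5-3|=8 + |-2-8|=10 + |2-4|=2 = 20.

20


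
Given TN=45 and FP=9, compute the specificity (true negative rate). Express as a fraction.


Specificity = TN / (TN + FP) = 45 / 54 = 5/6.

5/6


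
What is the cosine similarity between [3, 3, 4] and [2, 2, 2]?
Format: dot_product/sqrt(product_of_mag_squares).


dot = 20. |a|^2 = 34, |b|^2 = 12. cos = 20/sqrt(408).

20/sqrt(408)


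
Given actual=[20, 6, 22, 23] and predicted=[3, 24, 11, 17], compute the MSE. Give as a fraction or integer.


MSE = (1/4) * ((20-3)^2=289 + (6-24)^2=324 + (22-11)^2=121 + (23-17)^2=36). Sum = 770. MSE = 385/2.

385/2


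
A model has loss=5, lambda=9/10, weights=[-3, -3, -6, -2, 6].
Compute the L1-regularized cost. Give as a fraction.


L1 norm = sum(|w|) = 20. J = 5 + 9/10 * 20 = 23.

23


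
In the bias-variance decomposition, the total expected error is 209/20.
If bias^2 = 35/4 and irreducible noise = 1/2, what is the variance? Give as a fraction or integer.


Total error = bias^2 + variance + irreducible noise. So variance = 209/20 - 35/4 - 1/2 = 6/5.

6/5


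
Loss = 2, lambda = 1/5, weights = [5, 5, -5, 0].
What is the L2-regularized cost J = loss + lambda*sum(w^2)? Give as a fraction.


L2 sq norm = sum(w^2) = 75. J = 2 + 1/5 * 75 = 17.

17


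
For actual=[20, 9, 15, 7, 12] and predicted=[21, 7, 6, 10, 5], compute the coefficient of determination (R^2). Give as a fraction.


Mean(y) = 63/5. SS_res = 144. SS_tot = 526/5. R^2 = 1 - 144/(526/5) = -97/263.

-97/263


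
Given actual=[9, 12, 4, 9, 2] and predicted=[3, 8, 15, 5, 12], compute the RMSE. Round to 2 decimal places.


MSE = 57.8000. RMSE = sqrt(57.8000) = 7.60.

7.60


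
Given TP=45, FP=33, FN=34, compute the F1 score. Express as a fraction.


Precision = 45/78 = 15/26. Recall = 45/79 = 45/79. F1 = 2*P*R/(P+R) = 90/157.

90/157


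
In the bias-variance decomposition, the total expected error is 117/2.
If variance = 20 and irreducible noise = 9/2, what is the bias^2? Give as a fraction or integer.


Total error = bias^2 + variance + irreducible noise. So bias^2 = 117/2 - 20 - 9/2 = 34.

34


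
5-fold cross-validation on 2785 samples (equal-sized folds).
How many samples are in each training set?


Each validation fold has 2785/5 = 557 samples. Training set = 2785 - 557 = 2228.

2228


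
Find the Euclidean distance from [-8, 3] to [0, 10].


d = sqrt(sum of squared differences). (-8-0)^2=64, (3-10)^2=49. Sum = 113.

sqrt(113)


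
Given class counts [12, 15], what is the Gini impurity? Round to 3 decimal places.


Total = 27. Proportions: 12/27, 15/27. sum(p_i^2) = 0.5062. Gini = 1 - 0.5062 = 0.4938, which rounds to 0.494.

0.494


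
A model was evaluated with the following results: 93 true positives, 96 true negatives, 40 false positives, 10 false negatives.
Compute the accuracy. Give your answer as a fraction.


Accuracy = (TP + TN) / (TP + TN + FP + FN) = (93 + 96) / 239 = 189/239.

189/239


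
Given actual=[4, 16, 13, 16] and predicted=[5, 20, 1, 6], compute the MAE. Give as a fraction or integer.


MAE = (1/4) * (|4-5|=1 + |16-20|=4 + |13-1|=12 + |16-6|=10). Sum = 27. MAE = 27/4.

27/4


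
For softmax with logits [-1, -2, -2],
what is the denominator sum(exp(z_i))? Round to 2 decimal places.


Denom = e^-1=0.3679 + e^-2=0.1353 + e^-2=0.1353. Sum = 0.6385, which rounds to 0.64.

0.64


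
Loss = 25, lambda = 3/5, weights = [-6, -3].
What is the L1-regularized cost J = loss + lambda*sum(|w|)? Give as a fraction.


L1 norm = sum(|w|) = 9. J = 25 + 3/5 * 9 = 152/5.

152/5


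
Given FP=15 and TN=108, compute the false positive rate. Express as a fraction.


FPR = FP / (FP + TN) = 15 / 123 = 5/41.

5/41


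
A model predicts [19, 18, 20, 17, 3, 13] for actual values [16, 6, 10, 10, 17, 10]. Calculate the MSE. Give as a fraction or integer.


MSE = (1/6) * ((16-19)^2=9 + (6-18)^2=144 + (10-20)^2=100 + (10-17)^2=49 + (17-3)^2=196 + (10-13)^2=9). Sum = 507. MSE = 169/2.

169/2


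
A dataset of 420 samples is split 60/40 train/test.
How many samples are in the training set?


Test set = 420 * 40% = 168. Training set = 420 - 168 = 252.

252


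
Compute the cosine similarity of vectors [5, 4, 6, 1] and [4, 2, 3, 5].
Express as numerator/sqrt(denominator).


dot = 51. |a|^2 = 78, |b|^2 = 54. cos = 51/sqrt(4212).

51/sqrt(4212)


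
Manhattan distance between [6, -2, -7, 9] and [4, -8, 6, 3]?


d = sum of absolute differences: |6-4|=2 + |-2--8|=6 + |-7-6|=13 + |9-3|=6 = 27.

27


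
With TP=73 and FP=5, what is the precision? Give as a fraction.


Precision = TP / (TP + FP) = 73 / 78 = 73/78.

73/78


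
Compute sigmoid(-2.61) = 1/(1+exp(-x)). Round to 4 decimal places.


sigma(-2.61) = 1/(1+e^(2.61)) = 1/(1+13.599051) = 1/14.599051 = 0.0685.

0.0685


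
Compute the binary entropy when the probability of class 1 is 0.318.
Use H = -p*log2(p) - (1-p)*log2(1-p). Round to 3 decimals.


H = -0.318*log2(0.318) - 0.682*log2(0.682) = 0.902.

0.902


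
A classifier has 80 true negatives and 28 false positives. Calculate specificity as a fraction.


Specificity = TN / (TN + FP) = 80 / 108 = 20/27.

20/27


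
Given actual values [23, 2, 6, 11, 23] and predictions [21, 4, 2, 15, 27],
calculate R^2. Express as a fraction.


Mean(y) = 13. SS_res = 56. SS_tot = 374. R^2 = 1 - 56/(374) = 159/187.

159/187


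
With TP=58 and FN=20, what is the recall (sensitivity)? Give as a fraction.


Recall = TP / (TP + FN) = 58 / 78 = 29/39.

29/39


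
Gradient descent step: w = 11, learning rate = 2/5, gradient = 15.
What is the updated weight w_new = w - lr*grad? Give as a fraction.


w_new = 11 - 2/5 * 15 = 11 - 6 = 5.

5


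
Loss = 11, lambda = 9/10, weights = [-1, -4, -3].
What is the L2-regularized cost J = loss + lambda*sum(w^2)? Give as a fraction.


L2 sq norm = sum(w^2) = 26. J = 11 + 9/10 * 26 = 172/5.

172/5


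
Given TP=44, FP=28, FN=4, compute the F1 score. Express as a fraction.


Precision = 44/72 = 11/18. Recall = 44/48 = 11/12. F1 = 2*P*R/(P+R) = 11/15.

11/15


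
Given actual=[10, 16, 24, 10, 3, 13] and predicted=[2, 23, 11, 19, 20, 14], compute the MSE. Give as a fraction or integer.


MSE = (1/6) * ((10-2)^2=64 + (16-23)^2=49 + (24-11)^2=169 + (10-19)^2=81 + (3-20)^2=289 + (13-14)^2=1). Sum = 653. MSE = 653/6.

653/6


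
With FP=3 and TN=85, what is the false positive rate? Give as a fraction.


FPR = FP / (FP + TN) = 3 / 88 = 3/88.

3/88


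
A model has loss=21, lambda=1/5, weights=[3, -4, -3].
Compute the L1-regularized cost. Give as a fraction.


L1 norm = sum(|w|) = 10. J = 21 + 1/5 * 10 = 23.

23


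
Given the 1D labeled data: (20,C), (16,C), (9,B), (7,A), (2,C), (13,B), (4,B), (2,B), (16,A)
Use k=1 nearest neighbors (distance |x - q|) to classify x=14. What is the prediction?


Distances: |20-14|=6, |16-14|=2, |9-14|=5, |7-14|=7, |2-14|=12, |13-14|=1, |4-14|=10, |2-14|=12, |16-14|=2. 1 nearest: (13,B). Counts: {'B': 1}. Majority class: B.

B


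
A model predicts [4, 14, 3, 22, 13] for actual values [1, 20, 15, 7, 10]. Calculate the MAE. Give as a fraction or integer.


MAE = (1/5) * (|1-4|=3 + |20-14|=6 + |15-3|=12 + |7-22|=15 + |10-13|=3). Sum = 39. MAE = 39/5.

39/5


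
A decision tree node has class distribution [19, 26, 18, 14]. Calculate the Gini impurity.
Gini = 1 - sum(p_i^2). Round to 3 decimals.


Total = 77. Proportions: 19/77, 26/77, 18/77, 14/77. sum(p_i^2) = 0.2626. Gini = 1 - 0.2626 = 0.7374, which rounds to 0.737.

0.737


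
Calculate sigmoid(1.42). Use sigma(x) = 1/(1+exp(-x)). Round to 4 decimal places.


sigma(1.42) = 1/(1+e^(-1.42)) = 1/(1+0.241714) = 1/1.241714 = 0.8053.

0.8053


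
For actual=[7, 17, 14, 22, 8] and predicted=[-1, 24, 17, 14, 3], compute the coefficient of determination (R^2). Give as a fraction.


Mean(y) = 68/5. SS_res = 211. SS_tot = 786/5. R^2 = 1 - 211/(786/5) = -269/786.

-269/786


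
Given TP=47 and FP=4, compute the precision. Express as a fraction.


Precision = TP / (TP + FP) = 47 / 51 = 47/51.

47/51


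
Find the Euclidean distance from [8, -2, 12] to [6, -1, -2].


d = sqrt(sum of squared differences). (8-6)^2=4, (-2--1)^2=1, (12--2)^2=196. Sum = 201.

sqrt(201)


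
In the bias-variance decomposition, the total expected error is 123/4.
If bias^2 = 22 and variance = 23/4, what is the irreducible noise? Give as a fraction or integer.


Total error = bias^2 + variance + irreducible noise. So irreducible noise = 123/4 - 22 - 23/4 = 3.

3


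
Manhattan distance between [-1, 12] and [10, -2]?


d = sum of absolute differences: |-1-10|=11 + |12--2|=14 = 25.

25


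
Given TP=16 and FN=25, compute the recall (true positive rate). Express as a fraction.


Recall = TP / (TP + FN) = 16 / 41 = 16/41.

16/41


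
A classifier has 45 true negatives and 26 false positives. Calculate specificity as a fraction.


Specificity = TN / (TN + FP) = 45 / 71 = 45/71.

45/71


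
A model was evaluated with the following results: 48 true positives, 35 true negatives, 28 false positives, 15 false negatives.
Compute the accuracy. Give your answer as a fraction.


Accuracy = (TP + TN) / (TP + TN + FP + FN) = (48 + 35) / 126 = 83/126.

83/126


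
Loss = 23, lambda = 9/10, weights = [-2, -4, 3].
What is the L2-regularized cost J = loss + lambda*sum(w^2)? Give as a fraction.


L2 sq norm = sum(w^2) = 29. J = 23 + 9/10 * 29 = 491/10.

491/10


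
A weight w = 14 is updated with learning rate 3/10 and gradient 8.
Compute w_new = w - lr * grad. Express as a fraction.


w_new = 14 - 3/10 * 8 = 14 - 12/5 = 58/5.

58/5


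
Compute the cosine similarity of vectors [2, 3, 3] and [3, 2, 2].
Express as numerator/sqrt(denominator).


dot = 18. |a|^2 = 22, |b|^2 = 17. cos = 18/sqrt(374).

18/sqrt(374)


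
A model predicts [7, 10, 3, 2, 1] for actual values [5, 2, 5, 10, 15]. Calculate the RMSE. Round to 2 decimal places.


MSE = 66.4000. RMSE = sqrt(66.4000) = 8.15.

8.15


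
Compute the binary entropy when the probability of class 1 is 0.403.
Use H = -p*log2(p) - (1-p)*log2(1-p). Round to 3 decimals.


H = -0.403*log2(0.403) - 0.597*log2(0.597) = 0.973.

0.973


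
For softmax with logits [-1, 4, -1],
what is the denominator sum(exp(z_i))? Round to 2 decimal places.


Denom = e^-1=0.3679 + e^4=54.5982 + e^-1=0.3679. Sum = 55.3340, which rounds to 55.33.

55.33


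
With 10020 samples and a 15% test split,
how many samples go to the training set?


Test set = 10020 * 15% = 1503. Training set = 10020 - 1503 = 8517.

8517


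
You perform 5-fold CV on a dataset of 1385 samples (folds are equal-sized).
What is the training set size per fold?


Each validation fold has 1385/5 = 277 samples. Training set = 1385 - 277 = 1108.

1108


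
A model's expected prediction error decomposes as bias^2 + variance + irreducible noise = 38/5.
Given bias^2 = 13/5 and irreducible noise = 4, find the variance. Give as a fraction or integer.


Total error = bias^2 + variance + irreducible noise. So variance = 38/5 - 13/5 - 4 = 1.

1


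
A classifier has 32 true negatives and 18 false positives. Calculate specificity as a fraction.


Specificity = TN / (TN + FP) = 32 / 50 = 16/25.

16/25


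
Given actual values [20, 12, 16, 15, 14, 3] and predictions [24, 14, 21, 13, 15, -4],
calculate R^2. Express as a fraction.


Mean(y) = 40/3. SS_res = 99. SS_tot = 490/3. R^2 = 1 - 99/(490/3) = 193/490.

193/490


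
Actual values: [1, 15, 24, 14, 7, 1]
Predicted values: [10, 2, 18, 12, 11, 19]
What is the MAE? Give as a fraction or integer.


MAE = (1/6) * (|1-10|=9 + |15-2|=13 + |24-18|=6 + |14-12|=2 + |7-11|=4 + |1-19|=18). Sum = 52. MAE = 26/3.

26/3


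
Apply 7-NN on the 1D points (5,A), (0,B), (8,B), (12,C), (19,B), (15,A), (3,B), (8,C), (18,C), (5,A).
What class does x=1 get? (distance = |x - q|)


Distances: |5-1|=4, |0-1|=1, |8-1|=7, |12-1|=11, |19-1|=18, |15-1|=14, |3-1|=2, |8-1|=7, |18-1|=17, |5-1|=4. 7 nearest: (0,B), (3,B), (5,A), (5,A), (8,B), (8,C), (12,C). Counts: {'B': 3, 'A': 2, 'C': 2}. Majority class: B.

B


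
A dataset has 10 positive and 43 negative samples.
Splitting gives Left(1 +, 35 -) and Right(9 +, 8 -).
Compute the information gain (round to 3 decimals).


H(parent) = 0.6987. H(left) = 0.1831, H(right) = 0.9975. Weighted = (36/53)*0.1831 + (17/53)*0.9975 = 0.4443. IG = 0.6987 - 0.4443 = 0.2544, which rounds to 0.254.

0.254


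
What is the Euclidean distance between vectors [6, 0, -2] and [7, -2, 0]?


d = sqrt(sum of squared differences). (6-7)^2=1, (0--2)^2=4, (-2-0)^2=4. Sum = 9.

3


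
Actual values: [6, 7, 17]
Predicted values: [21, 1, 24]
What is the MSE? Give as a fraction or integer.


MSE = (1/3) * ((6-21)^2=225 + (7-1)^2=36 + (17-24)^2=49). Sum = 310. MSE = 310/3.

310/3


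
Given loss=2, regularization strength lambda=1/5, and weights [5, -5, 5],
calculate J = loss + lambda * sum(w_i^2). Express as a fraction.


L2 sq norm = sum(w^2) = 75. J = 2 + 1/5 * 75 = 17.

17


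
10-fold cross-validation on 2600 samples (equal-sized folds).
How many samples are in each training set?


Each validation fold has 2600/10 = 260 samples. Training set = 2600 - 260 = 2340.

2340


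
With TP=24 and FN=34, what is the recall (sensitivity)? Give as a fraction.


Recall = TP / (TP + FN) = 24 / 58 = 12/29.

12/29


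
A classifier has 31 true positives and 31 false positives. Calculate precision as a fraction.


Precision = TP / (TP + FP) = 31 / 62 = 1/2.

1/2


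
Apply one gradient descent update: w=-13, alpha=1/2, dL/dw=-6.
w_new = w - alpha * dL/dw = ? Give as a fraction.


w_new = -13 - 1/2 * -6 = -13 - -3 = -10.

-10


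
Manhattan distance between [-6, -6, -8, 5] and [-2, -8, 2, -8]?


d = sum of absolute differences: |-6--2|=4 + |-6--8|=2 + |-8-2|=10 + |5--8|=13 = 29.

29


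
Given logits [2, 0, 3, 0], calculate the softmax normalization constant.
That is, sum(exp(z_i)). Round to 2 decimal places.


Denom = e^2=7.3891 + e^0=1.0000 + e^3=20.0855 + e^0=1.0000. Sum = 29.4746, which rounds to 29.47.

29.47


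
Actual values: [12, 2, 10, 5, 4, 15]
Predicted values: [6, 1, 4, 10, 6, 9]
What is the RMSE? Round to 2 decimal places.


MSE = 23.0000. RMSE = sqrt(23.0000) = 4.80.

4.80


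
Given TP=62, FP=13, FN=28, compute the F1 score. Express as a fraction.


Precision = 62/75 = 62/75. Recall = 62/90 = 31/45. F1 = 2*P*R/(P+R) = 124/165.

124/165


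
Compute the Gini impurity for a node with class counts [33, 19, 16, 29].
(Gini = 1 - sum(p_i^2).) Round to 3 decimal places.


Total = 97. Proportions: 33/97, 19/97, 16/97, 29/97. sum(p_i^2) = 0.2707. Gini = 1 - 0.2707 = 0.7293, which rounds to 0.729.

0.729


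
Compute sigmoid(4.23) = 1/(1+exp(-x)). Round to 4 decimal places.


sigma(4.23) = 1/(1+e^(-4.23)) = 1/(1+0.014552) = 1/1.014552 = 0.9857.

0.9857


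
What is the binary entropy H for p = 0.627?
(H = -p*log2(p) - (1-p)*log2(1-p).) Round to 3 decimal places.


H = -0.627*log2(0.627) - 0.373*log2(0.373) = 0.953.

0.953


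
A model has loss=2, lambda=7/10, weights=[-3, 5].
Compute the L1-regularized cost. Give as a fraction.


L1 norm = sum(|w|) = 8. J = 2 + 7/10 * 8 = 38/5.

38/5


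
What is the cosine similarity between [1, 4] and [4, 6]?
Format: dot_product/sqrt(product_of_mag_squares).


dot = 28. |a|^2 = 17, |b|^2 = 52. cos = 28/sqrt(884).

28/sqrt(884)


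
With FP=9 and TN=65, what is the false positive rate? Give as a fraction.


FPR = FP / (FP + TN) = 9 / 74 = 9/74.

9/74


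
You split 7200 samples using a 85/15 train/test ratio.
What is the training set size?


Test set = 7200 * 15% = 1080. Training set = 7200 - 1080 = 6120.

6120


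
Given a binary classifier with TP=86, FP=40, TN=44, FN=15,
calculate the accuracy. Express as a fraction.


Accuracy = (TP + TN) / (TP + TN + FP + FN) = (86 + 44) / 185 = 26/37.

26/37


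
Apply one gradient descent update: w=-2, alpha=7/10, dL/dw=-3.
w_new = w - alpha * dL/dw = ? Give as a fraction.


w_new = -2 - 7/10 * -3 = -2 - -21/10 = 1/10.

1/10


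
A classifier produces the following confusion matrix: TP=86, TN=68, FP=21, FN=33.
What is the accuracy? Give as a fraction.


Accuracy = (TP + TN) / (TP + TN + FP + FN) = (86 + 68) / 208 = 77/104.

77/104


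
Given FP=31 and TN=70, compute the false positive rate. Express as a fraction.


FPR = FP / (FP + TN) = 31 / 101 = 31/101.

31/101


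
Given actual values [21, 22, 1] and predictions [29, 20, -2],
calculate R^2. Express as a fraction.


Mean(y) = 44/3. SS_res = 77. SS_tot = 842/3. R^2 = 1 - 77/(842/3) = 611/842.

611/842


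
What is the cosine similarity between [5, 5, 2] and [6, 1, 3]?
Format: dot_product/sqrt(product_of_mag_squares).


dot = 41. |a|^2 = 54, |b|^2 = 46. cos = 41/sqrt(2484).

41/sqrt(2484)


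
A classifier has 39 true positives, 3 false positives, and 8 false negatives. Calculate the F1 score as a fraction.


Precision = 39/42 = 13/14. Recall = 39/47 = 39/47. F1 = 2*P*R/(P+R) = 78/89.

78/89


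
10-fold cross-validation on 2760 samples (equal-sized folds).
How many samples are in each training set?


Each validation fold has 2760/10 = 276 samples. Training set = 2760 - 276 = 2484.

2484


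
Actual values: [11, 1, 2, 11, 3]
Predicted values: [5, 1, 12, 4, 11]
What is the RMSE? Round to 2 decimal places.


MSE = 49.8000. RMSE = sqrt(49.8000) = 7.06.

7.06


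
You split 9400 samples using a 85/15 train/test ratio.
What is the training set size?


Test set = 9400 * 15% = 1410. Training set = 9400 - 1410 = 7990.

7990


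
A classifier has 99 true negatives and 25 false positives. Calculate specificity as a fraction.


Specificity = TN / (TN + FP) = 99 / 124 = 99/124.

99/124


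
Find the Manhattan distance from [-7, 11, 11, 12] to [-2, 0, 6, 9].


d = sum of absolute differences: |-7--2|=5 + |11-0|=11 + |11-6|=5 + |12-9|=3 = 24.

24


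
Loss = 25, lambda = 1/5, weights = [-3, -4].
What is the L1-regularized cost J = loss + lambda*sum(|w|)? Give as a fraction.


L1 norm = sum(|w|) = 7. J = 25 + 1/5 * 7 = 132/5.

132/5


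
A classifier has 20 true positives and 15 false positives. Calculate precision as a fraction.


Precision = TP / (TP + FP) = 20 / 35 = 4/7.

4/7


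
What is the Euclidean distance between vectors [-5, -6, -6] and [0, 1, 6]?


d = sqrt(sum of squared differences). (-5-0)^2=25, (-6-1)^2=49, (-6-6)^2=144. Sum = 218.

sqrt(218)


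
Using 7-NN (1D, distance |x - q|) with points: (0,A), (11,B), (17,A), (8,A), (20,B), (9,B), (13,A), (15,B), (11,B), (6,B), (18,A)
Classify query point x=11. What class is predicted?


Distances: |0-11|=11, |11-11|=0, |17-11|=6, |8-11|=3, |20-11|=9, |9-11|=2, |13-11|=2, |15-11|=4, |11-11|=0, |6-11|=5, |18-11|=7. 7 nearest: (11,B), (11,B), (13,A), (9,B), (8,A), (15,B), (6,B). Counts: {'B': 5, 'A': 2}. Majority class: B.

B


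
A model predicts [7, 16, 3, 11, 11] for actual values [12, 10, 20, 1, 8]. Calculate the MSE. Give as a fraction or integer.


MSE = (1/5) * ((12-7)^2=25 + (10-16)^2=36 + (20-3)^2=289 + (1-11)^2=100 + (8-11)^2=9). Sum = 459. MSE = 459/5.

459/5


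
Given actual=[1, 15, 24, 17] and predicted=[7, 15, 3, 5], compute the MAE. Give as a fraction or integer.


MAE = (1/4) * (|1-7|=6 + |15-15|=0 + |24-3|=21 + |17-5|=12). Sum = 39. MAE = 39/4.

39/4


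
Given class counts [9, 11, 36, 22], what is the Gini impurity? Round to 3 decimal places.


Total = 78. Proportions: 9/78, 11/78, 36/78, 22/78. sum(p_i^2) = 0.3258. Gini = 1 - 0.3258 = 0.6742, which rounds to 0.674.

0.674


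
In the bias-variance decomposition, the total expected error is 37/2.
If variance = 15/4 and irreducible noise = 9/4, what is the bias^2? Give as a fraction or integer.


Total error = bias^2 + variance + irreducible noise. So bias^2 = 37/2 - 15/4 - 9/4 = 25/2.

25/2


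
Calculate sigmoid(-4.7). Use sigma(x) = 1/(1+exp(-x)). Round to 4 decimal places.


sigma(-4.7) = 1/(1+e^(4.7)) = 1/(1+109.947172) = 1/110.947172 = 0.0090.

0.0090


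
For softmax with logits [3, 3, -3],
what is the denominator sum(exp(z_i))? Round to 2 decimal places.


Denom = e^3=20.0855 + e^3=20.0855 + e^-3=0.0498. Sum = 40.2208, which rounds to 40.22.

40.22


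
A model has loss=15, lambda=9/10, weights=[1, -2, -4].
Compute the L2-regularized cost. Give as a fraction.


L2 sq norm = sum(w^2) = 21. J = 15 + 9/10 * 21 = 339/10.

339/10


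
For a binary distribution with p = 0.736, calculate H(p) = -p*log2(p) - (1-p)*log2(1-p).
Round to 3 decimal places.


H = -0.736*log2(0.736) - 0.264*log2(0.264) = 0.833.

0.833


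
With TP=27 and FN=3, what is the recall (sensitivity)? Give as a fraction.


Recall = TP / (TP + FN) = 27 / 30 = 9/10.

9/10


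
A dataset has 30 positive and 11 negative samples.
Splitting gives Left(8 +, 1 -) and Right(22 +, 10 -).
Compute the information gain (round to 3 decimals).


H(parent) = 0.8390. H(left) = 0.5033, H(right) = 0.8960. Weighted = (9/41)*0.5033 + (32/41)*0.8960 = 0.8098. IG = 0.8390 - 0.8098 = 0.0292, which rounds to 0.029.

0.029


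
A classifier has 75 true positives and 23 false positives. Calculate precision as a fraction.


Precision = TP / (TP + FP) = 75 / 98 = 75/98.

75/98


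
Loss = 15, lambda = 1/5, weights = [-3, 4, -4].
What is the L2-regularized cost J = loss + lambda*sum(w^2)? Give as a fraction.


L2 sq norm = sum(w^2) = 41. J = 15 + 1/5 * 41 = 116/5.

116/5


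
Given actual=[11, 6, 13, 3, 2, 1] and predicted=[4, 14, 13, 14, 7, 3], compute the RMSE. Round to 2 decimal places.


MSE = 43.8333. RMSE = sqrt(43.8333) = 6.62.

6.62


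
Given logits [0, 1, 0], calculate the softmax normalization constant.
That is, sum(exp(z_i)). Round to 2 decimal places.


Denom = e^0=1.0000 + e^1=2.7183 + e^0=1.0000. Sum = 4.7183, which rounds to 4.72.

4.72


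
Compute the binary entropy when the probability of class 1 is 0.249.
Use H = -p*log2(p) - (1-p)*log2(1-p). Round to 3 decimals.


H = -0.249*log2(0.249) - 0.751*log2(0.751) = 0.810.

0.810


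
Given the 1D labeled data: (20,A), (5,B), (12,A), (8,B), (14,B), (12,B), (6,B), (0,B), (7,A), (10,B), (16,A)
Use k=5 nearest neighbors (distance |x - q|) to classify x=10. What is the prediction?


Distances: |20-10|=10, |5-10|=5, |12-10|=2, |8-10|=2, |14-10|=4, |12-10|=2, |6-10|=4, |0-10|=10, |7-10|=3, |10-10|=0, |16-10|=6. 5 nearest: (10,B), (12,A), (8,B), (12,B), (7,A). Counts: {'B': 3, 'A': 2}. Majority class: B.

B


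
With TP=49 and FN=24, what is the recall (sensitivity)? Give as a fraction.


Recall = TP / (TP + FN) = 49 / 73 = 49/73.

49/73


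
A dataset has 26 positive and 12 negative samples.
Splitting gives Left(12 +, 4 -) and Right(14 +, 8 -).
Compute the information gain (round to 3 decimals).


H(parent) = 0.8997. H(left) = 0.8113, H(right) = 0.9457. Weighted = (16/38)*0.8113 + (22/38)*0.9457 = 0.8891. IG = 0.8997 - 0.8891 = 0.0106, which rounds to 0.011.

0.011


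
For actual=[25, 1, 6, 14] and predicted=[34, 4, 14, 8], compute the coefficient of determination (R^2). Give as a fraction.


Mean(y) = 23/2. SS_res = 190. SS_tot = 329. R^2 = 1 - 190/(329) = 139/329.

139/329


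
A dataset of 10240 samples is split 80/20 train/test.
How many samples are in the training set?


Test set = 10240 * 20% = 2048. Training set = 10240 - 2048 = 8192.

8192


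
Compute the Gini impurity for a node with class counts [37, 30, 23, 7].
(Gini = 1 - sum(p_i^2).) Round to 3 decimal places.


Total = 97. Proportions: 37/97, 30/97, 23/97, 7/97. sum(p_i^2) = 0.3026. Gini = 1 - 0.3026 = 0.6974, which rounds to 0.697.

0.697
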